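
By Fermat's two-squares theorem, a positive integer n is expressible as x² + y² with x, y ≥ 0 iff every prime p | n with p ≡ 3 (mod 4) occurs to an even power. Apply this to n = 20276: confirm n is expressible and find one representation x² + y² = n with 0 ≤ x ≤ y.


Step 1: Factor n = 20276 = 2^2 · 37 · 137.
Step 2: Check the mod-4 condition on each prime factor: 2 = 2 (special); 37 ≡ 1 (mod 4), exponent 1; 137 ≡ 1 (mod 4), exponent 1.
All primes ≡ 3 (mod 4) appear to even exponent (or don't appear), so by the two-squares theorem n IS expressible as a sum of two squares.
Step 3: Build a representation. Group n = k² · m with k = 2 and m = 37 · 137 = 5069 (a product of primes ≡ 1 (mod 4)); a representation of m scales to one of n via (k·x)² + (k·y)² = k²(x² + y²). Each prime p ≡ 1 (mod 4) is itself a sum of two squares; find a² by testing p − a² for a perfect square:
  37: 37 − 1² = 36 = 6² ⇒ 37 = 1² + 6².
  137: 137 − 1² = 136, 137 − 2² = 133, 137 − 3² = 128, 137 − 4² = 121 = 11² ⇒ 137 = 4² + 11².
  Combine using the Brahmagupta–Fibonacci identity (a² + b²)(c² + d²) = (ac − bd)² + (ad + bc)² = (ac + bd)² + (ad − bc)²:
  37 · 137 = 5069: from (1² + 6²)(4² + 11²), take (1·4 − 6·11, 1·11 + 6·4) = (4 − 66, 11 + 24) = (-62, 35); dropping signs (only squares matter) gives (62, 35); check 62² + 35² = 3844 + 1225 = 5069 ✓.
  Scale by k = 2: (2·62, 2·35) = (124, 70).
Step 4: Order so x ≤ y and verify: 70² + 124² = 4900 + 15376 = 20276 = n. ✓

n = 20276 = 70² + 124² (one valid representation with x ≤ y).


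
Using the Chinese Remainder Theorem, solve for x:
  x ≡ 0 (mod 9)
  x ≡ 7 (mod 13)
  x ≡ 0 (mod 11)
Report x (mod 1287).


Moduli 9, 13, 11 are pairwise coprime; by CRT there is a unique solution modulo M = 9 · 13 · 11 = 1287.
Solve pairwise, accumulating the modulus:
  Start with x ≡ 0 (mod 9).
  Combine with x ≡ 7 (mod 13): since gcd(9, 13) = 1, we get a unique residue mod 117.
    Write x = 0 + 9·t and substitute into x ≡ 7 (mod 13): 9·t ≡ 7 − 0 = 7 (mod 13).
    The inverse of 9 mod 13 is 3 (since 9·3 = 27 = 2·13 + 1), so t ≡ 3·7 = 21 ≡ 8 (mod 13).
    Then x = 0 + 9·8 = 72, valid modulo lcm(9, 13) = 117: x ≡ 72 (mod 117).
  Combine with x ≡ 0 (mod 11): since gcd(117, 11) = 1, we get a unique residue mod 1287.
    Write x = 72 + 117·t and substitute into x ≡ 0 (mod 11): 117·t ≡ 0 − 72 = -72 (mod 11).
    Reduce coefficients mod 11: 7·t ≡ 5 (mod 11).
    The inverse of 7 mod 11 is 8 (since 7·8 = 56 = 5·11 + 1), so t ≡ 8·5 = 40 ≡ 7 (mod 11).
    Then x = 72 + 117·7 = 891, valid modulo lcm(117, 11) = 1287: x ≡ 891 (mod 1287).
Verify: 891 mod 9 = 0 ✓, 891 mod 13 = 7 ✓, 891 mod 11 = 0 ✓.

x ≡ 891 (mod 1287).


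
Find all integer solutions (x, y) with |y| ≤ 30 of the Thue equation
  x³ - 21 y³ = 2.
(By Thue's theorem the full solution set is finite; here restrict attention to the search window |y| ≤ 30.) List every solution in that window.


The equation is x³ - 21y³ = 2. For fixed y, x³ = 21·y³ + 2, so a solution requires the RHS to be a perfect cube.
Strategy: iterate y from -30 to 30, compute RHS = 21·y³ + 2, and check whether it is a (positive or negative) perfect cube.
Check small values of y:
  y = 0: RHS = 2 is not a perfect cube.
  y = 1: RHS = 23 is not a perfect cube.
  y = -1: RHS = -19 is not a perfect cube.
  y = 2: RHS = 170 is not a perfect cube.
  y = -2: RHS = -166 is not a perfect cube.
  y = 3: RHS = 569 is not a perfect cube.
  y = -3: RHS = -565 is not a perfect cube.
Continuing the search up to |y| = 30 finds no solutions either.
No (x, y) in the scanned range satisfies the equation.

No integer solutions with |y| ≤ 30.


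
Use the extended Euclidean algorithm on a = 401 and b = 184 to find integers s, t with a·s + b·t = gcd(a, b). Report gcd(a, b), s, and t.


Euclidean algorithm on (401, 184) — divide until remainder is 0:
  401 = 2 · 184 + 33
  184 = 5 · 33 + 19
  33 = 1 · 19 + 14
  19 = 1 · 14 + 5
  14 = 2 · 5 + 4
  5 = 1 · 4 + 1
  4 = 4 · 1 + 0
gcd(401, 184) = 1.
Track Bezout coefficients alongside the remainders: start with r₀ = 401 = a·1 + b·0 (s = 1, t = 0) and r₁ = 184 = a·0 + b·1 (s = 0, t = 1); each new remainder r_{k+1} = r_{k-1} − q_k·r_k inherits s_{k+1} = s_{k-1} − q_k·s_k, t_{k+1} = t_{k-1} − q_k·t_k, so r_k = a·s_k + b·t_k at every step:
  q = 2: r = 33, s = 1 − 2·0 = 1, t = 0 − 2·1 = -2  (check: 401·1 + 184·(-2) = 33)
  q = 5: r = 19, s = 0 − 5·1 = -5, t = 1 − 5·(-2) = 11  (check: 401·(-5) + 184·11 = 19)
  q = 1: r = 14, s = 1 − 1·(-5) = 6, t = -2 − 1·11 = -13  (check: 401·6 + 184·(-13) = 14)
  q = 1: r = 5, s = -5 − 1·6 = -11, t = 11 − 1·(-13) = 24  (check: 401·(-11) + 184·24 = 5)
  q = 2: r = 4, s = 6 − 2·(-11) = 28, t = -13 − 2·24 = -61  (check: 401·28 + 184·(-61) = 4)
  q = 1: r = 1, s = -11 − 1·28 = -39, t = 24 − 1·(-61) = 85  (check: 401·(-39) + 184·85 = 1)
The row with r = 1 (the gcd) gives the Bezout coefficients s = -39, t = 85.
Result: 401 · (-39) + 184 · (85) = 1.

gcd(401, 184) = 1; s = -39, t = 85 (check: 401·(-39) + 184·85 = 1).


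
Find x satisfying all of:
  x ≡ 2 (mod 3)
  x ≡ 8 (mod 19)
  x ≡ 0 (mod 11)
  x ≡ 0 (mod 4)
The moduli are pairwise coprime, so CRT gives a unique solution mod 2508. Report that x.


Product of moduli M = 3 · 19 · 11 · 4 = 2508.
Merge one congruence at a time:
  Start: x ≡ 2 (mod 3).
  Combine with x ≡ 8 (mod 19); new modulus lcm = 57.
    Write x = 2 + 3·t and substitute into x ≡ 8 (mod 19): 3·t ≡ 8 − 2 = 6 (mod 19).
    The inverse of 3 mod 19 is 13 (since 3·13 = 39 = 2·19 + 1), so t ≡ 13·6 = 78 ≡ 2 (mod 19).
    Then x = 2 + 3·2 = 8, valid modulo lcm(3, 19) = 57: x ≡ 8 (mod 57).
  Combine with x ≡ 0 (mod 11); new modulus lcm = 627.
    Write x = 8 + 57·t and substitute into x ≡ 0 (mod 11): 57·t ≡ 0 − 8 = -8 (mod 11).
    Reduce coefficients mod 11: 2·t ≡ 3 (mod 11).
    The inverse of 2 mod 11 is 6 (since 2·6 = 12 = 1·11 + 1), so t ≡ 6·3 = 18 ≡ 7 (mod 11).
    Then x = 8 + 57·7 = 407, valid modulo lcm(57, 11) = 627: x ≡ 407 (mod 627).
  Combine with x ≡ 0 (mod 4); new modulus lcm = 2508.
    Write x = 407 + 627·t and substitute into x ≡ 0 (mod 4): 627·t ≡ 0 − 407 = -407 (mod 4).
    Reduce coefficients mod 4: 3·t ≡ 1 (mod 4).
    The inverse of 3 mod 4 is 3 (since 3·3 = 9 = 2·4 + 1), so t ≡ 3·1 = 3 ≡ 3 (mod 4).
    Then x = 407 + 627·3 = 2288, valid modulo lcm(627, 4) = 2508: x ≡ 2288 (mod 2508).
Verify against each original: 2288 mod 3 = 2, 2288 mod 19 = 8, 2288 mod 11 = 0, 2288 mod 4 = 0.

x ≡ 2288 (mod 2508).


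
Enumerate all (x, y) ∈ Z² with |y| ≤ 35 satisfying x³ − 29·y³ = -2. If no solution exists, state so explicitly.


The equation is x³ - 29y³ = -2. For fixed y, x³ = 29·y³ − 2, so a solution requires the RHS to be a perfect cube.
Strategy: iterate y from -35 to 35, compute RHS = 29·y³ − 2, and check whether it is a (positive or negative) perfect cube.
Check small values of y:
  y = 0: RHS = -2 is not a perfect cube.
  y = 1: RHS = 27 = (3)³ ⇒ x = 3 works.
  y = -1: RHS = -31 is not a perfect cube.
  y = 2: RHS = 230 is not a perfect cube.
  y = -2: RHS = -234 is not a perfect cube.
  y = 3: RHS = 781 is not a perfect cube.
  y = -3: RHS = -785 is not a perfect cube.
Continuing the search up to |y| = 35 finds no further solutions beyond those listed.
Collected solutions: (3, 1).

Solutions (with |y| ≤ 35): (3, 1).


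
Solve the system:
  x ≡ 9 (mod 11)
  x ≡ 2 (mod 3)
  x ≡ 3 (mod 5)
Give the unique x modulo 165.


Moduli 11, 3, 5 are pairwise coprime; by CRT there is a unique solution modulo M = 11 · 3 · 5 = 165.
Solve pairwise, accumulating the modulus:
  Start with x ≡ 9 (mod 11).
  Combine with x ≡ 2 (mod 3): since gcd(11, 3) = 1, we get a unique residue mod 33.
    Write x = 9 + 11·t and substitute into x ≡ 2 (mod 3): 11·t ≡ 2 − 9 = -7 (mod 3).
    Reduce coefficients mod 3: 2·t ≡ 2 (mod 3).
    The inverse of 2 mod 3 is 2 (since 2·2 = 4 = 1·3 + 1), so t ≡ 2·2 = 4 ≡ 1 (mod 3).
    Then x = 9 + 11·1 = 20, valid modulo lcm(11, 3) = 33: x ≡ 20 (mod 33).
  Combine with x ≡ 3 (mod 5): since gcd(33, 5) = 1, we get a unique residue mod 165.
    Write x = 20 + 33·t and substitute into x ≡ 3 (mod 5): 33·t ≡ 3 − 20 = -17 (mod 5).
    Reduce coefficients mod 5: 3·t ≡ 3 (mod 5).
    The inverse of 3 mod 5 is 2 (since 3·2 = 6 = 1·5 + 1), so t ≡ 2·3 = 6 ≡ 1 (mod 5).
    Then x = 20 + 33·1 = 53, valid modulo lcm(33, 5) = 165: x ≡ 53 (mod 165).
Verify: 53 mod 11 = 9 ✓, 53 mod 3 = 2 ✓, 53 mod 5 = 3 ✓.

x ≡ 53 (mod 165).


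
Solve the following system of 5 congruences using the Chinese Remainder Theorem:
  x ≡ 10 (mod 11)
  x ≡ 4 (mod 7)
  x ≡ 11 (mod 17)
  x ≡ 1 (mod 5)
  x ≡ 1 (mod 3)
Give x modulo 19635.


Product of moduli M = 11 · 7 · 17 · 5 · 3 = 19635.
Merge one congruence at a time:
  Start: x ≡ 10 (mod 11).
  Combine with x ≡ 4 (mod 7); new modulus lcm = 77.
    Write x = 10 + 11·t and substitute into x ≡ 4 (mod 7): 11·t ≡ 4 − 10 = -6 (mod 7).
    Reduce coefficients mod 7: 4·t ≡ 1 (mod 7).
    The inverse of 4 mod 7 is 2 (since 4·2 = 8 = 1·7 + 1), so t ≡ 2·1 = 2 ≡ 2 (mod 7).
    Then x = 10 + 11·2 = 32, valid modulo lcm(11, 7) = 77: x ≡ 32 (mod 77).
  Combine with x ≡ 11 (mod 17); new modulus lcm = 1309.
    Write x = 32 + 77·t and substitute into x ≡ 11 (mod 17): 77·t ≡ 11 − 32 = -21 (mod 17).
    Reduce coefficients mod 17: 9·t ≡ 13 (mod 17).
    The inverse of 9 mod 17 is 2 (since 9·2 = 18 = 1·17 + 1), so t ≡ 2·13 = 26 ≡ 9 (mod 17).
    Then x = 32 + 77·9 = 725, valid modulo lcm(77, 17) = 1309: x ≡ 725 (mod 1309).
  Combine with x ≡ 1 (mod 5); new modulus lcm = 6545.
    Write x = 725 + 1309·t and substitute into x ≡ 1 (mod 5): 1309·t ≡ 1 − 725 = -724 (mod 5).
    Reduce coefficients mod 5: 4·t ≡ 1 (mod 5).
    The inverse of 4 mod 5 is 4 (since 4·4 = 16 = 3·5 + 1), so t ≡ 4·1 = 4 ≡ 4 (mod 5).
    Then x = 725 + 1309·4 = 5961, valid modulo lcm(1309, 5) = 6545: x ≡ 5961 (mod 6545).
  Combine with x ≡ 1 (mod 3); new modulus lcm = 19635.
    Write x = 5961 + 6545·t and substitute into x ≡ 1 (mod 3): 6545·t ≡ 1 − 5961 = -5960 (mod 3).
    Reduce coefficients mod 3: 2·t ≡ 1 (mod 3).
    The inverse of 2 mod 3 is 2 (since 2·2 = 4 = 1·3 + 1), so t ≡ 2·1 = 2 ≡ 2 (mod 3).
    Then x = 5961 + 6545·2 = 19051, valid modulo lcm(6545, 3) = 19635: x ≡ 19051 (mod 19635).
Verify against each original: 19051 mod 11 = 10, 19051 mod 7 = 4, 19051 mod 17 = 11, 19051 mod 5 = 1, 19051 mod 3 = 1.

x ≡ 19051 (mod 19635).


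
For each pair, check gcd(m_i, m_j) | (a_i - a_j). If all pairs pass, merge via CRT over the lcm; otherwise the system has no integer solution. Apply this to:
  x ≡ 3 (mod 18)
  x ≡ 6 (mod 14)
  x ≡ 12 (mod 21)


Moduli 18, 14, 21 are not pairwise coprime, so CRT works modulo lcm(m_i) when all pairwise compatibility conditions hold.
Pairwise compatibility: gcd(m_i, m_j) must divide a_i - a_j for every pair.
Merge one congruence at a time:
  Start: x ≡ 3 (mod 18).
  Combine with x ≡ 6 (mod 14): gcd(18, 14) = 2, and 6 - 3 = 3 is NOT divisible by 2.
    ⇒ system is inconsistent (no integer solution).

No solution (the system is inconsistent).


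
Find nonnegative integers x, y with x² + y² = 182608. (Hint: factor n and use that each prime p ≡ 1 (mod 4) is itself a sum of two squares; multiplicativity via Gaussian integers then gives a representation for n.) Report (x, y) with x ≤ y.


Step 1: Factor n = 182608 = 2^4 · 101 · 113.
Step 2: Check the mod-4 condition on each prime factor: 2 = 2 (special); 101 ≡ 1 (mod 4), exponent 1; 113 ≡ 1 (mod 4), exponent 1.
All primes ≡ 3 (mod 4) appear to even exponent (or don't appear), so by the two-squares theorem n IS expressible as a sum of two squares.
Step 3: Build a representation. Group n = k² · m with k = 4 and m = 101 · 113 = 11413 (a product of primes ≡ 1 (mod 4)); a representation of m scales to one of n via (k·x)² + (k·y)² = k²(x² + y²). Each prime p ≡ 1 (mod 4) is itself a sum of two squares; find a² by testing p − a² for a perfect square:
  101: 101 − 1² = 100 = 10² ⇒ 101 = 1² + 10².
  113: 113 − 1² = 112, 113 − 2² = 109, 113 − 3² = 104, 113 − 4² = 97, 113 − 5² = 88, 113 − 6² = 77, 113 − 7² = 64 = 8² ⇒ 113 = 7² + 8².
  Combine using the Brahmagupta–Fibonacci identity (a² + b²)(c² + d²) = (ac − bd)² + (ad + bc)² = (ac + bd)² + (ad − bc)²:
  101 · 113 = 11413: from (1² + 10²)(7² + 8²), take (1·7 − 10·8, 1·8 + 10·7) = (7 − 80, 8 + 70) = (-73, 78); dropping signs (only squares matter) gives (73, 78); check 73² + 78² = 5329 + 6084 = 11413 ✓.
  Scale by k = 4: (4·73, 4·78) = (292, 312).
Step 4: Order so x ≤ y and verify: 292² + 312² = 85264 + 97344 = 182608 = n. ✓

n = 182608 = 292² + 312² (one valid representation with x ≤ y).


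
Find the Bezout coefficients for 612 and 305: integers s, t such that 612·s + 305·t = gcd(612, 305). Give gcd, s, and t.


Euclidean algorithm on (612, 305) — divide until remainder is 0:
  612 = 2 · 305 + 2
  305 = 152 · 2 + 1
  2 = 2 · 1 + 0
gcd(612, 305) = 1.
Track Bezout coefficients alongside the remainders: start with r₀ = 612 = a·1 + b·0 (s = 1, t = 0) and r₁ = 305 = a·0 + b·1 (s = 0, t = 1); each new remainder r_{k+1} = r_{k-1} − q_k·r_k inherits s_{k+1} = s_{k-1} − q_k·s_k, t_{k+1} = t_{k-1} − q_k·t_k, so r_k = a·s_k + b·t_k at every step:
  q = 2: r = 2, s = 1 − 2·0 = 1, t = 0 − 2·1 = -2  (check: 612·1 + 305·(-2) = 2)
  q = 152: r = 1, s = 0 − 152·1 = -152, t = 1 − 152·(-2) = 305  (check: 612·(-152) + 305·305 = 1)
The row with r = 1 (the gcd) gives the Bezout coefficients s = -152, t = 305.
Result: 612 · (-152) + 305 · (305) = 1.

gcd(612, 305) = 1; s = -152, t = 305 (check: 612·(-152) + 305·305 = 1).


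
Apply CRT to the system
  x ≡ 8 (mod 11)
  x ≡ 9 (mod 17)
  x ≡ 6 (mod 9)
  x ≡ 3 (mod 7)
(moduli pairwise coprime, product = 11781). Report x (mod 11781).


Product of moduli M = 11 · 17 · 9 · 7 = 11781.
Merge one congruence at a time:
  Start: x ≡ 8 (mod 11).
  Combine with x ≡ 9 (mod 17); new modulus lcm = 187.
    Write x = 8 + 11·t and substitute into x ≡ 9 (mod 17): 11·t ≡ 9 − 8 = 1 (mod 17).
    The inverse of 11 mod 17 is 14 (since 11·14 = 154 = 9·17 + 1), so t ≡ 14·1 = 14 ≡ 14 (mod 17).
    Then x = 8 + 11·14 = 162, valid modulo lcm(11, 17) = 187: x ≡ 162 (mod 187).
  Combine with x ≡ 6 (mod 9); new modulus lcm = 1683.
    Write x = 162 + 187·t and substitute into x ≡ 6 (mod 9): 187·t ≡ 6 − 162 = -156 (mod 9).
    Reduce coefficients mod 9: 7·t ≡ 6 (mod 9).
    The inverse of 7 mod 9 is 4 (since 7·4 = 28 = 3·9 + 1), so t ≡ 4·6 = 24 ≡ 6 (mod 9).
    Then x = 162 + 187·6 = 1284, valid modulo lcm(187, 9) = 1683: x ≡ 1284 (mod 1683).
  Combine with x ≡ 3 (mod 7); new modulus lcm = 11781.
    Write x = 1284 + 1683·t and substitute into x ≡ 3 (mod 7): 1683·t ≡ 3 − 1284 = -1281 (mod 7).
    Reduce coefficients mod 7: 3·t ≡ 0 (mod 7).
    The inverse of 3 mod 7 is 5 (since 3·5 = 15 = 2·7 + 1), so t ≡ 5·0 = 0 ≡ 0 (mod 7).
    Then x = 1284 + 1683·0 = 1284, valid modulo lcm(1683, 7) = 11781: x ≡ 1284 (mod 11781).
Verify against each original: 1284 mod 11 = 8, 1284 mod 17 = 9, 1284 mod 9 = 6, 1284 mod 7 = 3.

x ≡ 1284 (mod 11781).


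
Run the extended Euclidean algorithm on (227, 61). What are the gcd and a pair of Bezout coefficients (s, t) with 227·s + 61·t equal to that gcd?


Euclidean algorithm on (227, 61) — divide until remainder is 0:
  227 = 3 · 61 + 44
  61 = 1 · 44 + 17
  44 = 2 · 17 + 10
  17 = 1 · 10 + 7
  10 = 1 · 7 + 3
  7 = 2 · 3 + 1
  3 = 3 · 1 + 0
gcd(227, 61) = 1.
Track Bezout coefficients alongside the remainders: start with r₀ = 227 = a·1 + b·0 (s = 1, t = 0) and r₁ = 61 = a·0 + b·1 (s = 0, t = 1); each new remainder r_{k+1} = r_{k-1} − q_k·r_k inherits s_{k+1} = s_{k-1} − q_k·s_k, t_{k+1} = t_{k-1} − q_k·t_k, so r_k = a·s_k + b·t_k at every step:
  q = 3: r = 44, s = 1 − 3·0 = 1, t = 0 − 3·1 = -3  (check: 227·1 + 61·(-3) = 44)
  q = 1: r = 17, s = 0 − 1·1 = -1, t = 1 − 1·(-3) = 4  (check: 227·(-1) + 61·4 = 17)
  q = 2: r = 10, s = 1 − 2·(-1) = 3, t = -3 − 2·4 = -11  (check: 227·3 + 61·(-11) = 10)
  q = 1: r = 7, s = -1 − 1·3 = -4, t = 4 − 1·(-11) = 15  (check: 227·(-4) + 61·15 = 7)
  q = 1: r = 3, s = 3 − 1·(-4) = 7, t = -11 − 1·15 = -26  (check: 227·7 + 61·(-26) = 3)
  q = 2: r = 1, s = -4 − 2·7 = -18, t = 15 − 2·(-26) = 67  (check: 227·(-18) + 61·67 = 1)
The row with r = 1 (the gcd) gives the Bezout coefficients s = -18, t = 67.
Result: 227 · (-18) + 61 · (67) = 1.

gcd(227, 61) = 1; s = -18, t = 67 (check: 227·(-18) + 61·67 = 1).


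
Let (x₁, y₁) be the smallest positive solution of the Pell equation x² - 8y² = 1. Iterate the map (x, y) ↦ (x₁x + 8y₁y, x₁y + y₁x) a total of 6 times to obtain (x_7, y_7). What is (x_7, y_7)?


Step 1: Find the fundamental solution (x₁, y₁) of x² - 8y² = 1.
  Expand √8 as a continued fraction. a₀ = ⌊√8⌋ = 2; iterate m_{k+1} = d_k·a_k − m_k, d_{k+1} = (8 − m_{k+1}²)/d_k, a_{k+1} = ⌊(a₀ + m_{k+1})/d_{k+1}⌋ (starting m₀ = 0, d₀ = 1), with convergents p_k = a_k·p_{k-1} + p_{k-2}, q_k = a_k·q_{k-1} + q_{k-2} (p₋₁ = 1, q₋₁ = 0):
  k = 0: a₀ = 2; p₀/q₀ = 2/1; p₀² − 8·q₀² = 4 − 8 = -4.
  k = 1: m = 2, d = 4, a = ⌊(2 + 2)/4⌋ = 1; p/q = (1·2 + 1)/(1·1 + 0) = 3/1; p² − 8·q² = 9 − 8 = 1.
  The first convergent with p² − 8·q² = 1 gives the fundamental solution (x₁, y₁) = (3, 1).
Step 2: Apply the recurrence (x_{n+1}, y_{n+1}) = (x₁x_n + 8y₁y_n, x₁y_n + y₁x_n) repeatedly.
  From (x_1, y_1) = (3, 1): x_2 = 3·3 + 8·1·1 = 17; y_2 = 3·1 + 1·3 = 6.
  From (x_2, y_2) = (17, 6): x_3 = 3·17 + 8·1·6 = 99; y_3 = 3·6 + 1·17 = 35.
  From (x_3, y_3) = (99, 35): x_4 = 3·99 + 8·1·35 = 577; y_4 = 3·35 + 1·99 = 204.
  From (x_4, y_4) = (577, 204): x_5 = 3·577 + 8·1·204 = 3363; y_5 = 3·204 + 1·577 = 1189.
  From (x_5, y_5) = (3363, 1189): x_6 = 3·3363 + 8·1·1189 = 19601; y_6 = 3·1189 + 1·3363 = 6930.
  From (x_6, y_6) = (19601, 6930): x_7 = 3·19601 + 8·1·6930 = 114243; y_7 = 3·6930 + 1·19601 = 40391.
Step 3: Verify x_7² - 8·y_7² = 13051463049 - 13051463048 = 1 (should be 1). ✓

(x_1, y_1) = (3, 1); (x_7, y_7) = (114243, 40391).


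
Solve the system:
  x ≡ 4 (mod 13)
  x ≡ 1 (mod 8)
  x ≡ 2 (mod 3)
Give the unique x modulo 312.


Moduli 13, 8, 3 are pairwise coprime; by CRT there is a unique solution modulo M = 13 · 8 · 3 = 312.
Solve pairwise, accumulating the modulus:
  Start with x ≡ 4 (mod 13).
  Combine with x ≡ 1 (mod 8): since gcd(13, 8) = 1, we get a unique residue mod 104.
    Write x = 4 + 13·t and substitute into x ≡ 1 (mod 8): 13·t ≡ 1 − 4 = -3 (mod 8).
    Reduce coefficients mod 8: 5·t ≡ 5 (mod 8).
    The inverse of 5 mod 8 is 5 (since 5·5 = 25 = 3·8 + 1), so t ≡ 5·5 = 25 ≡ 1 (mod 8).
    Then x = 4 + 13·1 = 17, valid modulo lcm(13, 8) = 104: x ≡ 17 (mod 104).
  Combine with x ≡ 2 (mod 3): since gcd(104, 3) = 1, we get a unique residue mod 312.
    Write x = 17 + 104·t and substitute into x ≡ 2 (mod 3): 104·t ≡ 2 − 17 = -15 (mod 3).
    Reduce coefficients mod 3: 2·t ≡ 0 (mod 3).
    The inverse of 2 mod 3 is 2 (since 2·2 = 4 = 1·3 + 1), so t ≡ 2·0 = 0 ≡ 0 (mod 3).
    Then x = 17 + 104·0 = 17, valid modulo lcm(104, 3) = 312: x ≡ 17 (mod 312).
Verify: 17 mod 13 = 4 ✓, 17 mod 8 = 1 ✓, 17 mod 3 = 2 ✓.

x ≡ 17 (mod 312).


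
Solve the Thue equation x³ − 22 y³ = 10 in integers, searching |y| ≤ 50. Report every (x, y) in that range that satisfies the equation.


The equation is x³ - 22y³ = 10. For fixed y, x³ = 22·y³ + 10, so a solution requires the RHS to be a perfect cube.
Strategy: iterate y from -50 to 50, compute RHS = 22·y³ + 10, and check whether it is a (positive or negative) perfect cube.
Check small values of y:
  y = 0: RHS = 10 is not a perfect cube.
  y = 1: RHS = 32 is not a perfect cube.
  y = -1: RHS = -12 is not a perfect cube.
  y = 2: RHS = 186 is not a perfect cube.
  y = -2: RHS = -166 is not a perfect cube.
  y = 3: RHS = 604 is not a perfect cube.
  y = -3: RHS = -584 is not a perfect cube.
Continuing the search up to |y| = 50 finds no solutions either.
No (x, y) in the scanned range satisfies the equation.

No integer solutions with |y| ≤ 50.


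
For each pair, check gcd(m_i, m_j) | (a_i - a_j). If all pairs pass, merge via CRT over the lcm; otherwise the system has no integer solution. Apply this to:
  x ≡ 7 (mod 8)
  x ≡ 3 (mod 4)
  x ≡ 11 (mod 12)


Moduli 8, 4, 12 are not pairwise coprime, so CRT works modulo lcm(m_i) when all pairwise compatibility conditions hold.
Pairwise compatibility: gcd(m_i, m_j) must divide a_i - a_j for every pair.
Merge one congruence at a time:
  Start: x ≡ 7 (mod 8).
  Combine with x ≡ 3 (mod 4): gcd(8, 4) = 4; 3 - 7 = -4, which IS divisible by 4, so compatible.
    Write x = 7 + 8·t and substitute into x ≡ 3 (mod 4): 8·t ≡ 3 − 7 = -4 (mod 4).
    Divide the congruence (and modulus) by g = 4: 2·t ≡ -1 (mod 1).
    Modulo 1 every t works; take t = 0.
    Then x = 7 + 8·0 = 7, valid modulo lcm(8, 4) = 8: x ≡ 7 (mod 8).
  Combine with x ≡ 11 (mod 12): gcd(8, 12) = 4; 11 - 7 = 4, which IS divisible by 4, so compatible.
    Write x = 7 + 8·t and substitute into x ≡ 11 (mod 12): 8·t ≡ 11 − 7 = 4 (mod 12).
    Divide the congruence (and modulus) by g = 4: 2·t ≡ 1 (mod 3).
    The inverse of 2 mod 3 is 2 (since 2·2 = 4 = 1·3 + 1), so t ≡ 2·1 = 2 ≡ 2 (mod 3).
    Then x = 7 + 8·2 = 23, valid modulo lcm(8, 12) = 24: x ≡ 23 (mod 24).
Verify: 23 mod 8 = 7, 23 mod 4 = 3, 23 mod 12 = 11.

x ≡ 23 (mod 24).


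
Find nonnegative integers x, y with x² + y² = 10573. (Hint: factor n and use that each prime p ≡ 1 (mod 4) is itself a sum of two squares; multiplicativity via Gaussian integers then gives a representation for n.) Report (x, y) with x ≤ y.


Step 1: Factor n = 10573 = 97 · 109.
Step 2: Check the mod-4 condition on each prime factor: 97 ≡ 1 (mod 4), exponent 1; 109 ≡ 1 (mod 4), exponent 1.
All primes ≡ 3 (mod 4) appear to even exponent (or don't appear), so by the two-squares theorem n IS expressible as a sum of two squares.
Step 3: Build a representation. Here n = 97 · 109 is a product of primes ≡ 1 (mod 4). Each prime p ≡ 1 (mod 4) is itself a sum of two squares; find a² by testing p − a² for a perfect square:
  97: 97 − 1² = 96, 97 − 2² = 93, 97 − 3² = 88, 97 − 4² = 81 = 9² ⇒ 97 = 4² + 9².
  109: 109 − 1² = 108, 109 − 2² = 105, 109 − 3² = 100 = 10² ⇒ 109 = 3² + 10².
  Combine using the Brahmagupta–Fibonacci identity (a² + b²)(c² + d²) = (ac − bd)² + (ad + bc)² = (ac + bd)² + (ad − bc)²:
  97 · 109 = 10573: from (4² + 9²)(3² + 10²), take (4·3 − 9·10, 4·10 + 9·3) = (12 − 90, 40 + 27) = (-78, 67); dropping signs (only squares matter) gives (78, 67); check 78² + 67² = 6084 + 4489 = 10573 ✓.
Step 4: Order so x ≤ y and verify: 67² + 78² = 4489 + 6084 = 10573 = n. ✓

n = 10573 = 67² + 78² (one valid representation with x ≤ y).


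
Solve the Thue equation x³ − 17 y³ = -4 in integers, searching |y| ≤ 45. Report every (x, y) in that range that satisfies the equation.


The equation is x³ - 17y³ = -4. For fixed y, x³ = 17·y³ − 4, so a solution requires the RHS to be a perfect cube.
Strategy: iterate y from -45 to 45, compute RHS = 17·y³ − 4, and check whether it is a (positive or negative) perfect cube.
Check small values of y:
  y = 0: RHS = -4 is not a perfect cube.
  y = 1: RHS = 13 is not a perfect cube.
  y = -1: RHS = -21 is not a perfect cube.
  y = 2: RHS = 132 is not a perfect cube.
  y = -2: RHS = -140 is not a perfect cube.
  y = 3: RHS = 455 is not a perfect cube.
  y = -3: RHS = -463 is not a perfect cube.
Continuing the search up to |y| = 45 finds no solutions either.
No (x, y) in the scanned range satisfies the equation.

No integer solutions with |y| ≤ 45.


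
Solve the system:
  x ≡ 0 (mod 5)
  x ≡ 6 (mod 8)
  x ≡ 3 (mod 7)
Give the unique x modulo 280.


Moduli 5, 8, 7 are pairwise coprime; by CRT there is a unique solution modulo M = 5 · 8 · 7 = 280.
Solve pairwise, accumulating the modulus:
  Start with x ≡ 0 (mod 5).
  Combine with x ≡ 6 (mod 8): since gcd(5, 8) = 1, we get a unique residue mod 40.
    Write x = 0 + 5·t and substitute into x ≡ 6 (mod 8): 5·t ≡ 6 − 0 = 6 (mod 8).
    The inverse of 5 mod 8 is 5 (since 5·5 = 25 = 3·8 + 1), so t ≡ 5·6 = 30 ≡ 6 (mod 8).
    Then x = 0 + 5·6 = 30, valid modulo lcm(5, 8) = 40: x ≡ 30 (mod 40).
  Combine with x ≡ 3 (mod 7): since gcd(40, 7) = 1, we get a unique residue mod 280.
    Write x = 30 + 40·t and substitute into x ≡ 3 (mod 7): 40·t ≡ 3 − 30 = -27 (mod 7).
    Reduce coefficients mod 7: 5·t ≡ 1 (mod 7).
    The inverse of 5 mod 7 is 3 (since 5·3 = 15 = 2·7 + 1), so t ≡ 3·1 = 3 ≡ 3 (mod 7).
    Then x = 30 + 40·3 = 150, valid modulo lcm(40, 7) = 280: x ≡ 150 (mod 280).
Verify: 150 mod 5 = 0 ✓, 150 mod 8 = 6 ✓, 150 mod 7 = 3 ✓.

x ≡ 150 (mod 280).


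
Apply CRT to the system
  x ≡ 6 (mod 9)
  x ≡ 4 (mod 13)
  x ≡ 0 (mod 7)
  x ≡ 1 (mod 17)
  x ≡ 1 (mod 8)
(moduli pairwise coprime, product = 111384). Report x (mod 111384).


Product of moduli M = 9 · 13 · 7 · 17 · 8 = 111384.
Merge one congruence at a time:
  Start: x ≡ 6 (mod 9).
  Combine with x ≡ 4 (mod 13); new modulus lcm = 117.
    Write x = 6 + 9·t and substitute into x ≡ 4 (mod 13): 9·t ≡ 4 − 6 = -2 (mod 13).
    Reduce coefficients mod 13: 9·t ≡ 11 (mod 13).
    The inverse of 9 mod 13 is 3 (since 9·3 = 27 = 2·13 + 1), so t ≡ 3·11 = 33 ≡ 7 (mod 13).
    Then x = 6 + 9·7 = 69, valid modulo lcm(9, 13) = 117: x ≡ 69 (mod 117).
  Combine with x ≡ 0 (mod 7); new modulus lcm = 819.
    Write x = 69 + 117·t and substitute into x ≡ 0 (mod 7): 117·t ≡ 0 − 69 = -69 (mod 7).
    Reduce coefficients mod 7: 5·t ≡ 1 (mod 7).
    The inverse of 5 mod 7 is 3 (since 5·3 = 15 = 2·7 + 1), so t ≡ 3·1 = 3 ≡ 3 (mod 7).
    Then x = 69 + 117·3 = 420, valid modulo lcm(117, 7) = 819: x ≡ 420 (mod 819).
  Combine with x ≡ 1 (mod 17); new modulus lcm = 13923.
    Write x = 420 + 819·t and substitute into x ≡ 1 (mod 17): 819·t ≡ 1 − 420 = -419 (mod 17).
    Reduce coefficients mod 17: 3·t ≡ 6 (mod 17).
    The inverse of 3 mod 17 is 6 (since 3·6 = 18 = 1·17 + 1), so t ≡ 6·6 = 36 ≡ 2 (mod 17).
    Then x = 420 + 819·2 = 2058, valid modulo lcm(819, 17) = 13923: x ≡ 2058 (mod 13923).
  Combine with x ≡ 1 (mod 8); new modulus lcm = 111384.
    Write x = 2058 + 13923·t and substitute into x ≡ 1 (mod 8): 13923·t ≡ 1 − 2058 = -2057 (mod 8).
    Reduce coefficients mod 8: 3·t ≡ 7 (mod 8).
    The inverse of 3 mod 8 is 3 (since 3·3 = 9 = 1·8 + 1), so t ≡ 3·7 = 21 ≡ 5 (mod 8).
    Then x = 2058 + 13923·5 = 71673, valid modulo lcm(13923, 8) = 111384: x ≡ 71673 (mod 111384).
Verify against each original: 71673 mod 9 = 6, 71673 mod 13 = 4, 71673 mod 7 = 0, 71673 mod 17 = 1, 71673 mod 8 = 1.

x ≡ 71673 (mod 111384).


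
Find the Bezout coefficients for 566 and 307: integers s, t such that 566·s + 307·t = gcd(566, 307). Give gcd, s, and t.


Euclidean algorithm on (566, 307) — divide until remainder is 0:
  566 = 1 · 307 + 259
  307 = 1 · 259 + 48
  259 = 5 · 48 + 19
  48 = 2 · 19 + 10
  19 = 1 · 10 + 9
  10 = 1 · 9 + 1
  9 = 9 · 1 + 0
gcd(566, 307) = 1.
Track Bezout coefficients alongside the remainders: start with r₀ = 566 = a·1 + b·0 (s = 1, t = 0) and r₁ = 307 = a·0 + b·1 (s = 0, t = 1); each new remainder r_{k+1} = r_{k-1} − q_k·r_k inherits s_{k+1} = s_{k-1} − q_k·s_k, t_{k+1} = t_{k-1} − q_k·t_k, so r_k = a·s_k + b·t_k at every step:
  q = 1: r = 259, s = 1 − 1·0 = 1, t = 0 − 1·1 = -1  (check: 566·1 + 307·(-1) = 259)
  q = 1: r = 48, s = 0 − 1·1 = -1, t = 1 − 1·(-1) = 2  (check: 566·(-1) + 307·2 = 48)
  q = 5: r = 19, s = 1 − 5·(-1) = 6, t = -1 − 5·2 = -11  (check: 566·6 + 307·(-11) = 19)
  q = 2: r = 10, s = -1 − 2·6 = -13, t = 2 − 2·(-11) = 24  (check: 566·(-13) + 307·24 = 10)
  q = 1: r = 9, s = 6 − 1·(-13) = 19, t = -11 − 1·24 = -35  (check: 566·19 + 307·(-35) = 9)
  q = 1: r = 1, s = -13 − 1·19 = -32, t = 24 − 1·(-35) = 59  (check: 566·(-32) + 307·59 = 1)
The row with r = 1 (the gcd) gives the Bezout coefficients s = -32, t = 59.
Result: 566 · (-32) + 307 · (59) = 1.

gcd(566, 307) = 1; s = -32, t = 59 (check: 566·(-32) + 307·59 = 1).


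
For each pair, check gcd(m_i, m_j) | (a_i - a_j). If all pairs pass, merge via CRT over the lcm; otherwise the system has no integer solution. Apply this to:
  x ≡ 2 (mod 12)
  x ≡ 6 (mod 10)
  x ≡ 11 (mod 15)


Moduli 12, 10, 15 are not pairwise coprime, so CRT works modulo lcm(m_i) when all pairwise compatibility conditions hold.
Pairwise compatibility: gcd(m_i, m_j) must divide a_i - a_j for every pair.
Merge one congruence at a time:
  Start: x ≡ 2 (mod 12).
  Combine with x ≡ 6 (mod 10): gcd(12, 10) = 2; 6 - 2 = 4, which IS divisible by 2, so compatible.
    Write x = 2 + 12·t and substitute into x ≡ 6 (mod 10): 12·t ≡ 6 − 2 = 4 (mod 10).
    Divide the congruence (and modulus) by g = 2: 6·t ≡ 2 (mod 5).
    Reduce coefficients mod 5: 1·t ≡ 2 (mod 5).
    So t ≡ 2 (mod 5).
    Then x = 2 + 12·2 = 26, valid modulo lcm(12, 10) = 60: x ≡ 26 (mod 60).
  Combine with x ≡ 11 (mod 15): gcd(60, 15) = 15; 11 - 26 = -15, which IS divisible by 15, so compatible.
    Write x = 26 + 60·t and substitute into x ≡ 11 (mod 15): 60·t ≡ 11 − 26 = -15 (mod 15).
    Divide the congruence (and modulus) by g = 15: 4·t ≡ -1 (mod 1).
    Modulo 1 every t works; take t = 0.
    Then x = 26 + 60·0 = 26, valid modulo lcm(60, 15) = 60: x ≡ 26 (mod 60).
Verify: 26 mod 12 = 2, 26 mod 10 = 6, 26 mod 15 = 11.

x ≡ 26 (mod 60).


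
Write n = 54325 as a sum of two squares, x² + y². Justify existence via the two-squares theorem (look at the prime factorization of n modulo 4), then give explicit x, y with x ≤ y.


Step 1: Factor n = 54325 = 5^2 · 41 · 53.
Step 2: Check the mod-4 condition on each prime factor: 5 ≡ 1 (mod 4), exponent 2; 41 ≡ 1 (mod 4), exponent 1; 53 ≡ 1 (mod 4), exponent 1.
All primes ≡ 3 (mod 4) appear to even exponent (or don't appear), so by the two-squares theorem n IS expressible as a sum of two squares.
Step 3: Build a representation. Group n = k² · m with k = 5 and m = 41 · 53 = 2173 (a product of primes ≡ 1 (mod 4)); a representation of m scales to one of n via (k·x)² + (k·y)² = k²(x² + y²). Each prime p ≡ 1 (mod 4) is itself a sum of two squares; find a² by testing p − a² for a perfect square:
  41: 41 − 1² = 40, 41 − 2² = 37, 41 − 3² = 32, 41 − 4² = 25 = 5² ⇒ 41 = 4² + 5².
  53: 53 − 1² = 52, 53 − 2² = 49 = 7² ⇒ 53 = 2² + 7².
  Combine using the Brahmagupta–Fibonacci identity (a² + b²)(c² + d²) = (ac − bd)² + (ad + bc)² = (ac + bd)² + (ad − bc)²:
  41 · 53 = 2173: from (4² + 5²)(2² + 7²), take (4·2 − 5·7, 4·7 + 5·2) = (8 − 35, 28 + 10) = (-27, 38); dropping signs (only squares matter) gives (27, 38); check 27² + 38² = 729 + 1444 = 2173 ✓.
  Scale by k = 5: (5·27, 5·38) = (135, 190).
Step 4: Order so x ≤ y and verify: 135² + 190² = 18225 + 36100 = 54325 = n. ✓

n = 54325 = 135² + 190² (one valid representation with x ≤ y).


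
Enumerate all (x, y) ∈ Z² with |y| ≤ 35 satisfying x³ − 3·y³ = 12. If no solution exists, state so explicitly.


The equation is x³ - 3y³ = 12. For fixed y, x³ = 3·y³ + 12, so a solution requires the RHS to be a perfect cube.
Strategy: iterate y from -35 to 35, compute RHS = 3·y³ + 12, and check whether it is a (positive or negative) perfect cube.
Check small values of y:
  y = 0: RHS = 12 is not a perfect cube.
  y = 1: RHS = 15 is not a perfect cube.
  y = -1: RHS = 9 is not a perfect cube.
  y = 2: RHS = 36 is not a perfect cube.
  y = -2: RHS = -12 is not a perfect cube.
  y = 3: RHS = 93 is not a perfect cube.
  y = -3: RHS = -69 is not a perfect cube.
Continuing the search up to |y| = 35 finds no solutions either.
No (x, y) in the scanned range satisfies the equation.

No integer solutions with |y| ≤ 35.


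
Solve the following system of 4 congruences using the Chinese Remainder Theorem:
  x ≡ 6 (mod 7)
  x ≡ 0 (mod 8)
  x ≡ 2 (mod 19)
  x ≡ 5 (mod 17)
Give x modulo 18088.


Product of moduli M = 7 · 8 · 19 · 17 = 18088.
Merge one congruence at a time:
  Start: x ≡ 6 (mod 7).
  Combine with x ≡ 0 (mod 8); new modulus lcm = 56.
    Write x = 6 + 7·t and substitute into x ≡ 0 (mod 8): 7·t ≡ 0 − 6 = -6 (mod 8).
    Reduce coefficients mod 8: 7·t ≡ 2 (mod 8).
    The inverse of 7 mod 8 is 7 (since 7·7 = 49 = 6·8 + 1), so t ≡ 7·2 = 14 ≡ 6 (mod 8).
    Then x = 6 + 7·6 = 48, valid modulo lcm(7, 8) = 56: x ≡ 48 (mod 56).
  Combine with x ≡ 2 (mod 19); new modulus lcm = 1064.
    Write x = 48 + 56·t and substitute into x ≡ 2 (mod 19): 56·t ≡ 2 − 48 = -46 (mod 19).
    Reduce coefficients mod 19: 18·t ≡ 11 (mod 19).
    The inverse of 18 mod 19 is 18 (since 18·18 = 324 = 17·19 + 1), so t ≡ 18·11 = 198 ≡ 8 (mod 19).
    Then x = 48 + 56·8 = 496, valid modulo lcm(56, 19) = 1064: x ≡ 496 (mod 1064).
  Combine with x ≡ 5 (mod 17); new modulus lcm = 18088.
    Write x = 496 + 1064·t and substitute into x ≡ 5 (mod 17): 1064·t ≡ 5 − 496 = -491 (mod 17).
    Reduce coefficients mod 17: 10·t ≡ 2 (mod 17).
    The inverse of 10 mod 17 is 12 (since 10·12 = 120 = 7·17 + 1), so t ≡ 12·2 = 24 ≡ 7 (mod 17).
    Then x = 496 + 1064·7 = 7944, valid modulo lcm(1064, 17) = 18088: x ≡ 7944 (mod 18088).
Verify against each original: 7944 mod 7 = 6, 7944 mod 8 = 0, 7944 mod 19 = 2, 7944 mod 17 = 5.

x ≡ 7944 (mod 18088).


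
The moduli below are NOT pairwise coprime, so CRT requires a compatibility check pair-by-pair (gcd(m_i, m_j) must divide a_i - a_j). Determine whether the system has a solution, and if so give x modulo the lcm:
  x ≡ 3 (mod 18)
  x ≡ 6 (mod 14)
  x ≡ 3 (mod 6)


Moduli 18, 14, 6 are not pairwise coprime, so CRT works modulo lcm(m_i) when all pairwise compatibility conditions hold.
Pairwise compatibility: gcd(m_i, m_j) must divide a_i - a_j for every pair.
Merge one congruence at a time:
  Start: x ≡ 3 (mod 18).
  Combine with x ≡ 6 (mod 14): gcd(18, 14) = 2, and 6 - 3 = 3 is NOT divisible by 2.
    ⇒ system is inconsistent (no integer solution).

No solution (the system is inconsistent).


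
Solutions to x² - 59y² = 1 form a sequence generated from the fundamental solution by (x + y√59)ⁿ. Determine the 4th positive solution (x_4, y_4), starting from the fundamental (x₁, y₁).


Step 1: Find the fundamental solution (x₁, y₁) of x² - 59y² = 1.
  Expand √59 as a continued fraction. a₀ = ⌊√59⌋ = 7; iterate m_{k+1} = d_k·a_k − m_k, d_{k+1} = (59 − m_{k+1}²)/d_k, a_{k+1} = ⌊(a₀ + m_{k+1})/d_{k+1}⌋ (starting m₀ = 0, d₀ = 1), with convergents p_k = a_k·p_{k-1} + p_{k-2}, q_k = a_k·q_{k-1} + q_{k-2} (p₋₁ = 1, q₋₁ = 0):
  k = 0: a₀ = 7; p₀/q₀ = 7/1; p₀² − 59·q₀² = 49 − 59 = -10.
  k = 1: m = 7, d = 10, a = ⌊(7 + 7)/10⌋ = 1; p/q = (1·7 + 1)/(1·1 + 0) = 8/1; p² − 59·q² = 64 − 59 = 5.
  k = 2: m = 3, d = 5, a = ⌊(7 + 3)/5⌋ = 2; p/q = (2·8 + 7)/(2·1 + 1) = 23/3; p² − 59·q² = 529 − 531 = -2.
  k = 3: m = 7, d = 2, a = ⌊(7 + 7)/2⌋ = 7; p/q = (7·23 + 8)/(7·3 + 1) = 169/22; p² − 59·q² = 28561 − 28556 = 5.
  k = 4: m = 7, d = 5, a = ⌊(7 + 7)/5⌋ = 2; p/q = (2·169 + 23)/(2·22 + 3) = 361/47; p² − 59·q² = 130321 − 130331 = -10.
  k = 5: m = 3, d = 10, a = ⌊(7 + 3)/10⌋ = 1; p/q = (1·361 + 169)/(1·47 + 22) = 530/69; p² − 59·q² = 280900 − 280899 = 1.
  The first convergent with p² − 59·q² = 1 gives the fundamental solution (x₁, y₁) = (530, 69).
Step 2: Apply the recurrence (x_{n+1}, y_{n+1}) = (x₁x_n + 59y₁y_n, x₁y_n + y₁x_n) repeatedly.
  From (x_1, y_1) = (530, 69): x_2 = 530·530 + 59·69·69 = 561799; y_2 = 530·69 + 69·530 = 73140.
  From (x_2, y_2) = (561799, 73140): x_3 = 530·561799 + 59·69·73140 = 595506410; y_3 = 530·73140 + 69·561799 = 77528331.
  From (x_3, y_3) = (595506410, 77528331): x_4 = 530·595506410 + 59·69·77528331 = 631236232801; y_4 = 530·77528331 + 69·595506410 = 82179957720.
Step 3: Verify x_4² - 59·y_4² = 398459181600798268305601 - 398459181600798268305600 = 1 (should be 1). ✓

(x_1, y_1) = (530, 69); (x_4, y_4) = (631236232801, 82179957720).


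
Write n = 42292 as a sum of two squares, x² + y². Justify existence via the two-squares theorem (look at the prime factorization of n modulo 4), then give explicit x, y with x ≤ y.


Step 1: Factor n = 42292 = 2^2 · 97 · 109.
Step 2: Check the mod-4 condition on each prime factor: 2 = 2 (special); 97 ≡ 1 (mod 4), exponent 1; 109 ≡ 1 (mod 4), exponent 1.
All primes ≡ 3 (mod 4) appear to even exponent (or don't appear), so by the two-squares theorem n IS expressible as a sum of two squares.
Step 3: Build a representation. Group n = k² · m with k = 2 and m = 97 · 109 = 10573 (a product of primes ≡ 1 (mod 4)); a representation of m scales to one of n via (k·x)² + (k·y)² = k²(x² + y²). Each prime p ≡ 1 (mod 4) is itself a sum of two squares; find a² by testing p − a² for a perfect square:
  97: 97 − 1² = 96, 97 − 2² = 93, 97 − 3² = 88, 97 − 4² = 81 = 9² ⇒ 97 = 4² + 9².
  109: 109 − 1² = 108, 109 − 2² = 105, 109 − 3² = 100 = 10² ⇒ 109 = 3² + 10².
  Combine using the Brahmagupta–Fibonacci identity (a² + b²)(c² + d²) = (ac − bd)² + (ad + bc)² = (ac + bd)² + (ad − bc)²:
  97 · 109 = 10573: from (4² + 9²)(3² + 10²), take (4·3 − 9·10, 4·10 + 9·3) = (12 − 90, 40 + 27) = (-78, 67); dropping signs (only squares matter) gives (78, 67); check 78² + 67² = 6084 + 4489 = 10573 ✓.
  Scale by k = 2: (2·78, 2·67) = (156, 134).
Step 4: Order so x ≤ y and verify: 134² + 156² = 17956 + 24336 = 42292 = n. ✓

n = 42292 = 134² + 156² (one valid representation with x ≤ y).


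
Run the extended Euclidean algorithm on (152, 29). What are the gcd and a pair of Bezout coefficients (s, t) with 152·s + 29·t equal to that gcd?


Euclidean algorithm on (152, 29) — divide until remainder is 0:
  152 = 5 · 29 + 7
  29 = 4 · 7 + 1
  7 = 7 · 1 + 0
gcd(152, 29) = 1.
Track Bezout coefficients alongside the remainders: start with r₀ = 152 = a·1 + b·0 (s = 1, t = 0) and r₁ = 29 = a·0 + b·1 (s = 0, t = 1); each new remainder r_{k+1} = r_{k-1} − q_k·r_k inherits s_{k+1} = s_{k-1} − q_k·s_k, t_{k+1} = t_{k-1} − q_k·t_k, so r_k = a·s_k + b·t_k at every step:
  q = 5: r = 7, s = 1 − 5·0 = 1, t = 0 − 5·1 = -5  (check: 152·1 + 29·(-5) = 7)
  q = 4: r = 1, s = 0 − 4·1 = -4, t = 1 − 4·(-5) = 21  (check: 152·(-4) + 29·21 = 1)
The row with r = 1 (the gcd) gives the Bezout coefficients s = -4, t = 21.
Result: 152 · (-4) + 29 · (21) = 1.

gcd(152, 29) = 1; s = -4, t = 21 (check: 152·(-4) + 29·21 = 1).


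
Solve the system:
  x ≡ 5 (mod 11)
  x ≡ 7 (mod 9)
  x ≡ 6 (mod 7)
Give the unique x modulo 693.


Moduli 11, 9, 7 are pairwise coprime; by CRT there is a unique solution modulo M = 11 · 9 · 7 = 693.
Solve pairwise, accumulating the modulus:
  Start with x ≡ 5 (mod 11).
  Combine with x ≡ 7 (mod 9): since gcd(11, 9) = 1, we get a unique residue mod 99.
    Write x = 5 + 11·t and substitute into x ≡ 7 (mod 9): 11·t ≡ 7 − 5 = 2 (mod 9).
    Reduce coefficients mod 9: 2·t ≡ 2 (mod 9).
    The inverse of 2 mod 9 is 5 (since 2·5 = 10 = 1·9 + 1), so t ≡ 5·2 = 10 ≡ 1 (mod 9).
    Then x = 5 + 11·1 = 16, valid modulo lcm(11, 9) = 99: x ≡ 16 (mod 99).
  Combine with x ≡ 6 (mod 7): since gcd(99, 7) = 1, we get a unique residue mod 693.
    Write x = 16 + 99·t and substitute into x ≡ 6 (mod 7): 99·t ≡ 6 − 16 = -10 (mod 7).
    Reduce coefficients mod 7: 1·t ≡ 4 (mod 7).
    So t ≡ 4 (mod 7).
    Then x = 16 + 99·4 = 412, valid modulo lcm(99, 7) = 693: x ≡ 412 (mod 693).
Verify: 412 mod 11 = 5 ✓, 412 mod 9 = 7 ✓, 412 mod 7 = 6 ✓.

x ≡ 412 (mod 693).
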